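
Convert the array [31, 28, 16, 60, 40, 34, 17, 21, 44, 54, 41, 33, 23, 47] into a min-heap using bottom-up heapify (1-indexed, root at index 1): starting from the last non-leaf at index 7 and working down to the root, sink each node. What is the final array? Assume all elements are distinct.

[16, 21, 17, 28, 40, 23, 31, 60, 44, 54, 41, 33, 34, 47]

sift down from index 7: already satisfies heap property
sift down from index 6:
  34 vs smaller child 23 at index 13, swap → [31, 28, 16, 60, 40, 23, 17, 21, 44, 54, 41, 33, 34, 47]
sift down from index 5: already satisfies heap property
sift down from index 4:
  60 vs smaller child 21 at index 8, swap → [31, 28, 16, 21, 40, 23, 17, 60, 44, 54, 41, 33, 34, 47]
sift down from index 3: already satisfies heap property
sift down from index 2:
  28 vs smaller child 21 at index 4, swap → [31, 21, 16, 28, 40, 23, 17, 60, 44, 54, 41, 33, 34, 47]
sift down from index 1:
  31 vs smaller child 16 at index 3, swap → [16, 21, 31, 28, 40, 23, 17, 60, 44, 54, 41, 33, 34, 47]
  31 vs smaller child 17 at index 7, swap → [16, 21, 17, 28, 40, 23, 31, 60, 44, 54, 41, 33, 34, 47]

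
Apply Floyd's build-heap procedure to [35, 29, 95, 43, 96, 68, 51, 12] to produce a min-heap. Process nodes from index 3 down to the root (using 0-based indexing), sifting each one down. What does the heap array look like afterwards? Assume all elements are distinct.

[12, 29, 51, 35, 96, 68, 95, 43]

sift down from index 3:
  43 vs only child 12 at index 7, swap → [35, 29, 95, 12, 96, 68, 51, 43]
sift down from index 2:
  95 vs smaller child 51 at index 6, swap → [35, 29, 51, 12, 96, 68, 95, 43]
sift down from index 1:
  29 vs smaller child 12 at index 3, swap → [35, 12, 51, 29, 96, 68, 95, 43]
sift down from index 0:
  35 vs smaller child 12 at index 1, swap → [12, 35, 51, 29, 96, 68, 95, 43]
  35 vs smaller child 29 at index 3, swap → [12, 29, 51, 35, 96, 68, 95, 43]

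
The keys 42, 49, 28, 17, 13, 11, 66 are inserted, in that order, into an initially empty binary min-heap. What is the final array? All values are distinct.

[11, 17, 13, 49, 28, 42, 66]

Insert 42:
  append 42 at index 0 → [42] (no swap needed)
Insert 49:
  append 49 at index 1 → [42, 49] (no swap needed)
Insert 28:
  append 28 at index 2 → [42, 49, 28]
  28 < parent 42 at index 0, swap → [28, 49, 42]
Insert 17:
  append 17 at index 3 → [28, 49, 42, 17]
  17 < parent 49 at index 1, swap → [28, 17, 42, 49]
  17 < parent 28 at index 0, swap → [17, 28, 42, 49]
Insert 13:
  append 13 at index 4 → [17, 28, 42, 49, 13]
  13 < parent 28 at index 1, swap → [17, 13, 42, 49, 28]
  13 < parent 17 at index 0, swap → [13, 17, 42, 49, 28]
Insert 11:
  append 11 at index 5 → [13, 17, 42, 49, 28, 11]
  11 < parent 42 at index 2, swap → [13, 17, 11, 49, 28, 42]
  11 < parent 13 at index 0, swap → [11, 17, 13, 49, 28, 42]
Insert 66:
  append 66 at index 6 → [11, 17, 13, 49, 28, 42, 66] (no swap needed)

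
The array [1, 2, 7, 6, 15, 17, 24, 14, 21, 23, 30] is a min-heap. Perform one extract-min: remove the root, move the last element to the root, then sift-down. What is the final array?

[2, 6, 7, 14, 15, 17, 24, 30, 21, 23]

remove root 1; move last element 30 to root → [30, 2, 7, 6, 15, 17, 24, 14, 21, 23]
30 vs smaller child 2 at index 1, swap → [2, 30, 7, 6, 15, 17, 24, 14, 21, 23]
30 vs smaller child 6 at index 3, swap → [2, 6, 7, 30, 15, 17, 24, 14, 21, 23]
30 vs smaller child 14 at index 7, swap → [2, 6, 7, 14, 15, 17, 24, 30, 21, 23]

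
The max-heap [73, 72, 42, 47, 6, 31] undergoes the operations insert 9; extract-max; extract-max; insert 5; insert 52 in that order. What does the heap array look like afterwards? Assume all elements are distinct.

[52, 31, 47, 9, 6, 5, 42]

insert 9:
  append 9 at index 6 → [73, 72, 42, 47, 6, 31, 9] (no swap needed)
extract-max → returns 73:
  remove root 73; move last element 9 to root → [9, 72, 42, 47, 6, 31]
  9 vs larger child 72 at index 1, swap → [72, 9, 42, 47, 6, 31]
  9 vs larger child 47 at index 3, swap → [72, 47, 42, 9, 6, 31]
extract-max → returns 72:
  remove root 72; move last element 31 to root → [31, 47, 42, 9, 6]
  31 vs larger child 47 at index 1, swap → [47, 31, 42, 9, 6]
insert 5:
  append 5 at index 5 → [47, 31, 42, 9, 6, 5] (no swap needed)
insert 52:
  append 52 at index 6 → [47, 31, 42, 9, 6, 5, 52]
  52 > parent 42 at index 2, swap → [47, 31, 52, 9, 6, 5, 42]
  52 > parent 47 at index 0, swap → [52, 31, 47, 9, 6, 5, 42]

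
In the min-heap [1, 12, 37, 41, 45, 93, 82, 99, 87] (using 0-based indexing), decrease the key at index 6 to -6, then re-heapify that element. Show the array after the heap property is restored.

set index 6 from 82 to -6 → [1, 12, 37, 41, 45, 93, -6, 99, 87]
-6 < parent 37 at index 2, swap → [1, 12, -6, 41, 45, 93, 37, 99, 87]
-6 < parent 1 at index 0, swap → [-6, 12, 1, 41, 45, 93, 37, 99, 87]

[-6, 12, 1, 41, 45, 93, 37, 99, 87]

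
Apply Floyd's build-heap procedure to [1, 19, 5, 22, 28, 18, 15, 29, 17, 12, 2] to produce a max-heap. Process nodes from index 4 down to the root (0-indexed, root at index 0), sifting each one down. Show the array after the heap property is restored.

[29, 28, 18, 22, 12, 5, 15, 19, 17, 1, 2]

sift down from index 4: already satisfies heap property
sift down from index 3:
  22 vs larger child 29 at index 7, swap → [1, 19, 5, 29, 28, 18, 15, 22, 17, 12, 2]
sift down from index 2:
  5 vs larger child 18 at index 5, swap → [1, 19, 18, 29, 28, 5, 15, 22, 17, 12, 2]
sift down from index 1:
  19 vs larger child 29 at index 3, swap → [1, 29, 18, 19, 28, 5, 15, 22, 17, 12, 2]
  19 vs larger child 22 at index 7, swap → [1, 29, 18, 22, 28, 5, 15, 19, 17, 12, 2]
sift down from index 0:
  1 vs larger child 29 at index 1, swap → [29, 1, 18, 22, 28, 5, 15, 19, 17, 12, 2]
  1 vs larger child 28 at index 4, swap → [29, 28, 18, 22, 1, 5, 15, 19, 17, 12, 2]
  1 vs larger child 12 at index 9, swap → [29, 28, 18, 22, 12, 5, 15, 19, 17, 1, 2]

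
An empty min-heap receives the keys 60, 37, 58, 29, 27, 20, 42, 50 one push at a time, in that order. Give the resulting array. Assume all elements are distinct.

Insert 60:
  append 60 at index 0 → [60] (no swap needed)
Insert 37:
  append 37 at index 1 → [60, 37]
  37 < parent 60 at index 0, swap → [37, 60]
Insert 58:
  append 58 at index 2 → [37, 60, 58] (no swap needed)
Insert 29:
  append 29 at index 3 → [37, 60, 58, 29]
  29 < parent 60 at index 1, swap → [37, 29, 58, 60]
  29 < parent 37 at index 0, swap → [29, 37, 58, 60]
Insert 27:
  append 27 at index 4 → [29, 37, 58, 60, 27]
  27 < parent 37 at index 1, swap → [29, 27, 58, 60, 37]
  27 < parent 29 at index 0, swap → [27, 29, 58, 60, 37]
Insert 20:
  append 20 at index 5 → [27, 29, 58, 60, 37, 20]
  20 < parent 58 at index 2, swap → [27, 29, 20, 60, 37, 58]
  20 < parent 27 at index 0, swap → [20, 29, 27, 60, 37, 58]
Insert 42:
  append 42 at index 6 → [20, 29, 27, 60, 37, 58, 42] (no swap needed)
Insert 50:
  append 50 at index 7 → [20, 29, 27, 60, 37, 58, 42, 50]
  50 < parent 60 at index 3, swap → [20, 29, 27, 50, 37, 58, 42, 60]

[20, 29, 27, 50, 37, 58, 42, 60]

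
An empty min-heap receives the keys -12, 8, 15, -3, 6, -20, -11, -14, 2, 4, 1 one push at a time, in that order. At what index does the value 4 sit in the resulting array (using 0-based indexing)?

Insert -12:
  append -12 at index 0 → [-12] (no swap needed)
Insert 8:
  append 8 at index 1 → [-12, 8] (no swap needed)
Insert 15:
  append 15 at index 2 → [-12, 8, 15] (no swap needed)
Insert -3:
  append -3 at index 3 → [-12, 8, 15, -3]
  -3 < parent 8 at index 1, swap → [-12, -3, 15, 8]
Insert 6:
  append 6 at index 4 → [-12, -3, 15, 8, 6] (no swap needed)
Insert -20:
  append -20 at index 5 → [-12, -3, 15, 8, 6, -20]
  -20 < parent 15 at index 2, swap → [-12, -3, -20, 8, 6, 15]
  -20 < parent -12 at index 0, swap → [-20, -3, -12, 8, 6, 15]
Insert -11:
  append -11 at index 6 → [-20, -3, -12, 8, 6, 15, -11] (no swap needed)
Insert -14:
  append -14 at index 7 → [-20, -3, -12, 8, 6, 15, -11, -14]
  -14 < parent 8 at index 3, swap → [-20, -3, -12, -14, 6, 15, -11, 8]
  -14 < parent -3 at index 1, swap → [-20, -14, -12, -3, 6, 15, -11, 8]
Insert 2:
  append 2 at index 8 → [-20, -14, -12, -3, 6, 15, -11, 8, 2] (no swap needed)
Insert 4:
  append 4 at index 9 → [-20, -14, -12, -3, 6, 15, -11, 8, 2, 4]
  4 < parent 6 at index 4, swap → [-20, -14, -12, -3, 4, 15, -11, 8, 2, 6]
Insert 1:
  append 1 at index 10 → [-20, -14, -12, -3, 4, 15, -11, 8, 2, 6, 1]
  1 < parent 4 at index 4, swap → [-20, -14, -12, -3, 1, 15, -11, 8, 2, 6, 4]
resulting array: [-20, -14, -12, -3, 1, 15, -11, 8, 2, 6, 4]

10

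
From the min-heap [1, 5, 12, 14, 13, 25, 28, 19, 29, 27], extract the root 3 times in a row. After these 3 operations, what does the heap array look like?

extract-min #1 returns 1:
  remove root 1; move last element 27 to root → [27, 5, 12, 14, 13, 25, 28, 19, 29]
  27 vs smaller child 5 at index 1, swap → [5, 27, 12, 14, 13, 25, 28, 19, 29]
  27 vs smaller child 13 at index 4, swap → [5, 13, 12, 14, 27, 25, 28, 19, 29]
extract-min #2 returns 5:
  remove root 5; move last element 29 to root → [29, 13, 12, 14, 27, 25, 28, 19]
  29 vs smaller child 12 at index 2, swap → [12, 13, 29, 14, 27, 25, 28, 19]
  29 vs smaller child 25 at index 5, swap → [12, 13, 25, 14, 27, 29, 28, 19]
extract-min #3 returns 12:
  remove root 12; move last element 19 to root → [19, 13, 25, 14, 27, 29, 28]
  19 vs smaller child 13 at index 1, swap → [13, 19, 25, 14, 27, 29, 28]
  19 vs smaller child 14 at index 3, swap → [13, 14, 25, 19, 27, 29, 28]

[13, 14, 25, 19, 27, 29, 28]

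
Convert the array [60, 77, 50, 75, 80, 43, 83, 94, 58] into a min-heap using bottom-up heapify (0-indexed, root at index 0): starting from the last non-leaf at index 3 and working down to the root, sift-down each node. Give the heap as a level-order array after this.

[43, 58, 50, 75, 80, 60, 83, 94, 77]

sift down from index 3:
  75 vs smaller child 58 at index 8, swap → [60, 77, 50, 58, 80, 43, 83, 94, 75]
sift down from index 2:
  50 vs smaller child 43 at index 5, swap → [60, 77, 43, 58, 80, 50, 83, 94, 75]
sift down from index 1:
  77 vs smaller child 58 at index 3, swap → [60, 58, 43, 77, 80, 50, 83, 94, 75]
  77 vs smaller child 75 at index 8, swap → [60, 58, 43, 75, 80, 50, 83, 94, 77]
sift down from index 0:
  60 vs smaller child 43 at index 2, swap → [43, 58, 60, 75, 80, 50, 83, 94, 77]
  60 vs smaller child 50 at index 5, swap → [43, 58, 50, 75, 80, 60, 83, 94, 77]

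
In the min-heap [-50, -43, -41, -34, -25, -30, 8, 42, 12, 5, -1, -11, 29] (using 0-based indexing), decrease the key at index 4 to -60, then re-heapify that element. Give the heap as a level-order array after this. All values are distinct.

[-60, -50, -41, -34, -43, -30, 8, 42, 12, 5, -1, -11, 29]

set index 4 from -25 to -60 → [-50, -43, -41, -34, -60, -30, 8, 42, 12, 5, -1, -11, 29]
-60 < parent -43 at index 1, swap → [-50, -60, -41, -34, -43, -30, 8, 42, 12, 5, -1, -11, 29]
-60 < parent -50 at index 0, swap → [-60, -50, -41, -34, -43, -30, 8, 42, 12, 5, -1, -11, 29]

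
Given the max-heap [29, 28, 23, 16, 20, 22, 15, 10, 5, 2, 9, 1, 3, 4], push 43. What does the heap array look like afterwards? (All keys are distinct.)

[43, 28, 29, 16, 20, 22, 23, 10, 5, 2, 9, 1, 3, 4, 15]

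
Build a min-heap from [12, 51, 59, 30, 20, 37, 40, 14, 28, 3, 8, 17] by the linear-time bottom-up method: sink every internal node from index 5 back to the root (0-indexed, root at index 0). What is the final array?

[3, 8, 17, 14, 12, 37, 40, 30, 28, 20, 51, 59]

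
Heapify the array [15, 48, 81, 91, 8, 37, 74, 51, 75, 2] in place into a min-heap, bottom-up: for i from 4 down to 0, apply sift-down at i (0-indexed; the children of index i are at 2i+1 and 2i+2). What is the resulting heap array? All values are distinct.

sift down from index 4:
  8 vs only child 2 at index 9, swap → [15, 48, 81, 91, 2, 37, 74, 51, 75, 8]
sift down from index 3:
  91 vs smaller child 51 at index 7, swap → [15, 48, 81, 51, 2, 37, 74, 91, 75, 8]
sift down from index 2:
  81 vs smaller child 37 at index 5, swap → [15, 48, 37, 51, 2, 81, 74, 91, 75, 8]
sift down from index 1:
  48 vs smaller child 2 at index 4, swap → [15, 2, 37, 51, 48, 81, 74, 91, 75, 8]
  48 vs only child 8 at index 9, swap → [15, 2, 37, 51, 8, 81, 74, 91, 75, 48]
sift down from index 0:
  15 vs smaller child 2 at index 1, swap → [2, 15, 37, 51, 8, 81, 74, 91, 75, 48]
  15 vs smaller child 8 at index 4, swap → [2, 8, 37, 51, 15, 81, 74, 91, 75, 48]

[2, 8, 37, 51, 15, 81, 74, 91, 75, 48]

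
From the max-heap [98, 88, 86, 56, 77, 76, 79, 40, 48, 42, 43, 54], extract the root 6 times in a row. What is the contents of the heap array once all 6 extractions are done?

[56, 54, 43, 48, 40, 42]

extract-max #1 returns 98:
  remove root 98; move last element 54 to root → [54, 88, 86, 56, 77, 76, 79, 40, 48, 42, 43]
  54 vs larger child 88 at index 1, swap → [88, 54, 86, 56, 77, 76, 79, 40, 48, 42, 43]
  54 vs larger child 77 at index 4, swap → [88, 77, 86, 56, 54, 76, 79, 40, 48, 42, 43]
extract-max #2 returns 88:
  remove root 88; move last element 43 to root → [43, 77, 86, 56, 54, 76, 79, 40, 48, 42]
  43 vs larger child 86 at index 2, swap → [86, 77, 43, 56, 54, 76, 79, 40, 48, 42]
  43 vs larger child 79 at index 6, swap → [86, 77, 79, 56, 54, 76, 43, 40, 48, 42]
extract-max #3 returns 86:
  remove root 86; move last element 42 to root → [42, 77, 79, 56, 54, 76, 43, 40, 48]
  42 vs larger child 79 at index 2, swap → [79, 77, 42, 56, 54, 76, 43, 40, 48]
  42 vs larger child 76 at index 5, swap → [79, 77, 76, 56, 54, 42, 43, 40, 48]
extract-max #4 returns 79:
  remove root 79; move last element 48 to root → [48, 77, 76, 56, 54, 42, 43, 40]
  48 vs larger child 77 at index 1, swap → [77, 48, 76, 56, 54, 42, 43, 40]
  48 vs larger child 56 at index 3, swap → [77, 56, 76, 48, 54, 42, 43, 40]
extract-max #5 returns 77:
  remove root 77; move last element 40 to root → [40, 56, 76, 48, 54, 42, 43]
  40 vs larger child 76 at index 2, swap → [76, 56, 40, 48, 54, 42, 43]
  40 vs larger child 43 at index 6, swap → [76, 56, 43, 48, 54, 42, 40]
extract-max #6 returns 76:
  remove root 76; move last element 40 to root → [40, 56, 43, 48, 54, 42]
  40 vs larger child 56 at index 1, swap → [56, 40, 43, 48, 54, 42]
  40 vs larger child 54 at index 4, swap → [56, 54, 43, 48, 40, 42]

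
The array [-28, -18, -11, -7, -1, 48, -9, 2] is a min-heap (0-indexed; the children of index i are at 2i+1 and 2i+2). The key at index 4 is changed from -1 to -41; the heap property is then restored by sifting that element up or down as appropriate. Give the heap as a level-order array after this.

set index 4 from -1 to -41 → [-28, -18, -11, -7, -41, 48, -9, 2]
-41 < parent -18 at index 1, swap → [-28, -41, -11, -7, -18, 48, -9, 2]
-41 < parent -28 at index 0, swap → [-41, -28, -11, -7, -18, 48, -9, 2]

[-41, -28, -11, -7, -18, 48, -9, 2]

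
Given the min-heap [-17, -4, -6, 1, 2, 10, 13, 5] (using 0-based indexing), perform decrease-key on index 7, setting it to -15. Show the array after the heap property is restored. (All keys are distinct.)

[-17, -15, -6, -4, 2, 10, 13, 1]

set index 7 from 5 to -15 → [-17, -4, -6, 1, 2, 10, 13, -15]
-15 < parent 1 at index 3, swap → [-17, -4, -6, -15, 2, 10, 13, 1]
-15 < parent -4 at index 1, swap → [-17, -15, -6, -4, 2, 10, 13, 1]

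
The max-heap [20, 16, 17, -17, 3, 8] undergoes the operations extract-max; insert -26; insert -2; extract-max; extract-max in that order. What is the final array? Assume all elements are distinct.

extract-max → returns 20:
  remove root 20; move last element 8 to root → [8, 16, 17, -17, 3]
  8 vs larger child 17 at index 2, swap → [17, 16, 8, -17, 3]
insert -26:
  append -26 at index 5 → [17, 16, 8, -17, 3, -26] (no swap needed)
insert -2:
  append -2 at index 6 → [17, 16, 8, -17, 3, -26, -2] (no swap needed)
extract-max → returns 17:
  remove root 17; move last element -2 to root → [-2, 16, 8, -17, 3, -26]
  -2 vs larger child 16 at index 1, swap → [16, -2, 8, -17, 3, -26]
  -2 vs larger child 3 at index 4, swap → [16, 3, 8, -17, -2, -26]
extract-max → returns 16:
  remove root 16; move last element -26 to root → [-26, 3, 8, -17, -2]
  -26 vs larger child 8 at index 2, swap → [8, 3, -26, -17, -2]

[8, 3, -26, -17, -2]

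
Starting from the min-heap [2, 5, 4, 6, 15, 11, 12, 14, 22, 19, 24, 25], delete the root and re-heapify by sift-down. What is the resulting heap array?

remove root 2; move last element 25 to root → [25, 5, 4, 6, 15, 11, 12, 14, 22, 19, 24]
25 vs smaller child 4 at index 2, swap → [4, 5, 25, 6, 15, 11, 12, 14, 22, 19, 24]
25 vs smaller child 11 at index 5, swap → [4, 5, 11, 6, 15, 25, 12, 14, 22, 19, 24]

[4, 5, 11, 6, 15, 25, 12, 14, 22, 19, 24]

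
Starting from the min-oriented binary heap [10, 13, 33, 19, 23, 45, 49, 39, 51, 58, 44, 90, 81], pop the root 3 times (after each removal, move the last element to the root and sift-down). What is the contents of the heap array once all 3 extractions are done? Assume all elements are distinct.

extract-min #1 returns 10:
  remove root 10; move last element 81 to root → [81, 13, 33, 19, 23, 45, 49, 39, 51, 58, 44, 90]
  81 vs smaller child 13 at index 1, swap → [13, 81, 33, 19, 23, 45, 49, 39, 51, 58, 44, 90]
  81 vs smaller child 19 at index 3, swap → [13, 19, 33, 81, 23, 45, 49, 39, 51, 58, 44, 90]
  81 vs smaller child 39 at index 7, swap → [13, 19, 33, 39, 23, 45, 49, 81, 51, 58, 44, 90]
extract-min #2 returns 13:
  remove root 13; move last element 90 to root → [90, 19, 33, 39, 23, 45, 49, 81, 51, 58, 44]
  90 vs smaller child 19 at index 1, swap → [19, 90, 33, 39, 23, 45, 49, 81, 51, 58, 44]
  90 vs smaller child 23 at index 4, swap → [19, 23, 33, 39, 90, 45, 49, 81, 51, 58, 44]
  90 vs smaller child 44 at index 10, swap → [19, 23, 33, 39, 44, 45, 49, 81, 51, 58, 90]
extract-min #3 returns 19:
  remove root 19; move last element 90 to root → [90, 23, 33, 39, 44, 45, 49, 81, 51, 58]
  90 vs smaller child 23 at index 1, swap → [23, 90, 33, 39, 44, 45, 49, 81, 51, 58]
  90 vs smaller child 39 at index 3, swap → [23, 39, 33, 90, 44, 45, 49, 81, 51, 58]
  90 vs smaller child 51 at index 8, swap → [23, 39, 33, 51, 44, 45, 49, 81, 90, 58]

[23, 39, 33, 51, 44, 45, 49, 81, 90, 58]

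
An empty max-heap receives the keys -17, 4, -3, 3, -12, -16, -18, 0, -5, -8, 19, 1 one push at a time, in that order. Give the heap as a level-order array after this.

[19, 4, 1, 0, 3, -3, -18, -17, -5, -12, -8, -16]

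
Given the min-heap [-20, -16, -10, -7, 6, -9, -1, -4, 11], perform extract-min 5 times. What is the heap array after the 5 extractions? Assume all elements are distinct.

[-4, 6, -1, 11]

extract-min #1 returns -20:
  remove root -20; move last element 11 to root → [11, -16, -10, -7, 6, -9, -1, -4]
  11 vs smaller child -16 at index 1, swap → [-16, 11, -10, -7, 6, -9, -1, -4]
  11 vs smaller child -7 at index 3, swap → [-16, -7, -10, 11, 6, -9, -1, -4]
  11 vs only child -4 at index 7, swap → [-16, -7, -10, -4, 6, -9, -1, 11]
extract-min #2 returns -16:
  remove root -16; move last element 11 to root → [11, -7, -10, -4, 6, -9, -1]
  11 vs smaller child -10 at index 2, swap → [-10, -7, 11, -4, 6, -9, -1]
  11 vs smaller child -9 at index 5, swap → [-10, -7, -9, -4, 6, 11, -1]
extract-min #3 returns -10:
  remove root -10; move last element -1 to root → [-1, -7, -9, -4, 6, 11]
  -1 vs smaller child -9 at index 2, swap → [-9, -7, -1, -4, 6, 11]
extract-min #4 returns -9:
  remove root -9; move last element 11 to root → [11, -7, -1, -4, 6]
  11 vs smaller child -7 at index 1, swap → [-7, 11, -1, -4, 6]
  11 vs smaller child -4 at index 3, swap → [-7, -4, -1, 11, 6]
extract-min #5 returns -7:
  remove root -7; move last element 6 to root → [6, -4, -1, 11]
  6 vs smaller child -4 at index 1, swap → [-4, 6, -1, 11]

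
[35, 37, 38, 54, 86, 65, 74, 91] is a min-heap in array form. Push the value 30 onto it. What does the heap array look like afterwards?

append 30 at index 8 → [35, 37, 38, 54, 86, 65, 74, 91, 30]
30 < parent 54 at index 3, swap → [35, 37, 38, 30, 86, 65, 74, 91, 54]
30 < parent 37 at index 1, swap → [35, 30, 38, 37, 86, 65, 74, 91, 54]
30 < parent 35 at index 0, swap → [30, 35, 38, 37, 86, 65, 74, 91, 54]

[30, 35, 38, 37, 86, 65, 74, 91, 54]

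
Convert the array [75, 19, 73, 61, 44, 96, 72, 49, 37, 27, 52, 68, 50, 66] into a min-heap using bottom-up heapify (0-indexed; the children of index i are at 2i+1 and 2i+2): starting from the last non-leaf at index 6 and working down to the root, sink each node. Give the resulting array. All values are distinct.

[19, 27, 50, 37, 44, 68, 66, 49, 61, 75, 52, 73, 96, 72]

sift down from index 6:
  72 vs only child 66 at index 13, swap → [75, 19, 73, 61, 44, 96, 66, 49, 37, 27, 52, 68, 50, 72]
sift down from index 5:
  96 vs smaller child 50 at index 12, swap → [75, 19, 73, 61, 44, 50, 66, 49, 37, 27, 52, 68, 96, 72]
sift down from index 4:
  44 vs smaller child 27 at index 9, swap → [75, 19, 73, 61, 27, 50, 66, 49, 37, 44, 52, 68, 96, 72]
sift down from index 3:
  61 vs smaller child 37 at index 8, swap → [75, 19, 73, 37, 27, 50, 66, 49, 61, 44, 52, 68, 96, 72]
sift down from index 2:
  73 vs smaller child 50 at index 5, swap → [75, 19, 50, 37, 27, 73, 66, 49, 61, 44, 52, 68, 96, 72]
  73 vs smaller child 68 at index 11, swap → [75, 19, 50, 37, 27, 68, 66, 49, 61, 44, 52, 73, 96, 72]
sift down from index 1: already satisfies heap property
sift down from index 0:
  75 vs smaller child 19 at index 1, swap → [19, 75, 50, 37, 27, 68, 66, 49, 61, 44, 52, 73, 96, 72]
  75 vs smaller child 27 at index 4, swap → [19, 27, 50, 37, 75, 68, 66, 49, 61, 44, 52, 73, 96, 72]
  75 vs smaller child 44 at index 9, swap → [19, 27, 50, 37, 44, 68, 66, 49, 61, 75, 52, 73, 96, 72]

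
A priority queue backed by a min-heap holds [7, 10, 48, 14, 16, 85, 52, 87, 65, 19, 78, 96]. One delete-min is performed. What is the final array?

[10, 14, 48, 65, 16, 85, 52, 87, 96, 19, 78]

remove root 7; move last element 96 to root → [96, 10, 48, 14, 16, 85, 52, 87, 65, 19, 78]
96 vs smaller child 10 at index 1, swap → [10, 96, 48, 14, 16, 85, 52, 87, 65, 19, 78]
96 vs smaller child 14 at index 3, swap → [10, 14, 48, 96, 16, 85, 52, 87, 65, 19, 78]
96 vs smaller child 65 at index 8, swap → [10, 14, 48, 65, 16, 85, 52, 87, 96, 19, 78]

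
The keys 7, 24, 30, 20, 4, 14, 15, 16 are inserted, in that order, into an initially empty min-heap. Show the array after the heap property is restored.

[4, 7, 14, 16, 20, 30, 15, 24]

Insert 7:
  append 7 at index 0 → [7] (no swap needed)
Insert 24:
  append 24 at index 1 → [7, 24] (no swap needed)
Insert 30:
  append 30 at index 2 → [7, 24, 30] (no swap needed)
Insert 20:
  append 20 at index 3 → [7, 24, 30, 20]
  20 < parent 24 at index 1, swap → [7, 20, 30, 24]
Insert 4:
  append 4 at index 4 → [7, 20, 30, 24, 4]
  4 < parent 20 at index 1, swap → [7, 4, 30, 24, 20]
  4 < parent 7 at index 0, swap → [4, 7, 30, 24, 20]
Insert 14:
  append 14 at index 5 → [4, 7, 30, 24, 20, 14]
  14 < parent 30 at index 2, swap → [4, 7, 14, 24, 20, 30]
Insert 15:
  append 15 at index 6 → [4, 7, 14, 24, 20, 30, 15] (no swap needed)
Insert 16:
  append 16 at index 7 → [4, 7, 14, 24, 20, 30, 15, 16]
  16 < parent 24 at index 3, swap → [4, 7, 14, 16, 20, 30, 15, 24]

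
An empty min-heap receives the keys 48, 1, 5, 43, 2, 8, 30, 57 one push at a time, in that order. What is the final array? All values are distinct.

[1, 2, 5, 48, 43, 8, 30, 57]

Insert 48:
  append 48 at index 0 → [48] (no swap needed)
Insert 1:
  append 1 at index 1 → [48, 1]
  1 < parent 48 at index 0, swap → [1, 48]
Insert 5:
  append 5 at index 2 → [1, 48, 5] (no swap needed)
Insert 43:
  append 43 at index 3 → [1, 48, 5, 43]
  43 < parent 48 at index 1, swap → [1, 43, 5, 48]
Insert 2:
  append 2 at index 4 → [1, 43, 5, 48, 2]
  2 < parent 43 at index 1, swap → [1, 2, 5, 48, 43]
Insert 8:
  append 8 at index 5 → [1, 2, 5, 48, 43, 8] (no swap needed)
Insert 30:
  append 30 at index 6 → [1, 2, 5, 48, 43, 8, 30] (no swap needed)
Insert 57:
  append 57 at index 7 → [1, 2, 5, 48, 43, 8, 30, 57] (no swap needed)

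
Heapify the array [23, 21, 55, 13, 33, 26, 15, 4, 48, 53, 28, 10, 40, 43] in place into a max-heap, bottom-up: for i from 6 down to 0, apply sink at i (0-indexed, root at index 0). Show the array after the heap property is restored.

sift down from index 6:
  15 vs only child 43 at index 13, swap → [23, 21, 55, 13, 33, 26, 43, 4, 48, 53, 28, 10, 40, 15]
sift down from index 5:
  26 vs larger child 40 at index 12, swap → [23, 21, 55, 13, 33, 40, 43, 4, 48, 53, 28, 10, 26, 15]
sift down from index 4:
  33 vs larger child 53 at index 9, swap → [23, 21, 55, 13, 53, 40, 43, 4, 48, 33, 28, 10, 26, 15]
sift down from index 3:
  13 vs larger child 48 at index 8, swap → [23, 21, 55, 48, 53, 40, 43, 4, 13, 33, 28, 10, 26, 15]
sift down from index 2: already satisfies heap property
sift down from index 1:
  21 vs larger child 53 at index 4, swap → [23, 53, 55, 48, 21, 40, 43, 4, 13, 33, 28, 10, 26, 15]
  21 vs larger child 33 at index 9, swap → [23, 53, 55, 48, 33, 40, 43, 4, 13, 21, 28, 10, 26, 15]
sift down from index 0:
  23 vs larger child 55 at index 2, swap → [55, 53, 23, 48, 33, 40, 43, 4, 13, 21, 28, 10, 26, 15]
  23 vs larger child 43 at index 6, swap → [55, 53, 43, 48, 33, 40, 23, 4, 13, 21, 28, 10, 26, 15]

[55, 53, 43, 48, 33, 40, 23, 4, 13, 21, 28, 10, 26, 15]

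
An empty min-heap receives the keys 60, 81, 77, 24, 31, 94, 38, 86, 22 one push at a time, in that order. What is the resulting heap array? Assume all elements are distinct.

[22, 24, 38, 31, 60, 94, 77, 86, 81]

Insert 60:
  append 60 at index 0 → [60] (no swap needed)
Insert 81:
  append 81 at index 1 → [60, 81] (no swap needed)
Insert 77:
  append 77 at index 2 → [60, 81, 77] (no swap needed)
Insert 24:
  append 24 at index 3 → [60, 81, 77, 24]
  24 < parent 81 at index 1, swap → [60, 24, 77, 81]
  24 < parent 60 at index 0, swap → [24, 60, 77, 81]
Insert 31:
  append 31 at index 4 → [24, 60, 77, 81, 31]
  31 < parent 60 at index 1, swap → [24, 31, 77, 81, 60]
Insert 94:
  append 94 at index 5 → [24, 31, 77, 81, 60, 94] (no swap needed)
Insert 38:
  append 38 at index 6 → [24, 31, 77, 81, 60, 94, 38]
  38 < parent 77 at index 2, swap → [24, 31, 38, 81, 60, 94, 77]
Insert 86:
  append 86 at index 7 → [24, 31, 38, 81, 60, 94, 77, 86] (no swap needed)
Insert 22:
  append 22 at index 8 → [24, 31, 38, 81, 60, 94, 77, 86, 22]
  22 < parent 81 at index 3, swap → [24, 31, 38, 22, 60, 94, 77, 86, 81]
  22 < parent 31 at index 1, swap → [24, 22, 38, 31, 60, 94, 77, 86, 81]
  22 < parent 24 at index 0, swap → [22, 24, 38, 31, 60, 94, 77, 86, 81]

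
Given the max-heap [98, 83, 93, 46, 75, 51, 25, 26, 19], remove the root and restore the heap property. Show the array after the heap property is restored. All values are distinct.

remove root 98; move last element 19 to root → [19, 83, 93, 46, 75, 51, 25, 26]
19 vs larger child 93 at index 2, swap → [93, 83, 19, 46, 75, 51, 25, 26]
19 vs larger child 51 at index 5, swap → [93, 83, 51, 46, 75, 19, 25, 26]

[93, 83, 51, 46, 75, 19, 25, 26]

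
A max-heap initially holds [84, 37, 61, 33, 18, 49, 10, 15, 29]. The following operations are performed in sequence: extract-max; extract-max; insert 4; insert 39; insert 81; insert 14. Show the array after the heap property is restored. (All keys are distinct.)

[81, 49, 29, 37, 39, 15, 10, 4, 33, 18, 14]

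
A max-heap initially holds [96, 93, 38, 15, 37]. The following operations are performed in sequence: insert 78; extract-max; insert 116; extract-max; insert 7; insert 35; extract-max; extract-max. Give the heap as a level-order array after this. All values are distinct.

[38, 37, 35, 15, 7]

insert 78:
  append 78 at index 5 → [96, 93, 38, 15, 37, 78]
  78 > parent 38 at index 2, swap → [96, 93, 78, 15, 37, 38]
extract-max → returns 96:
  remove root 96; move last element 38 to root → [38, 93, 78, 15, 37]
  38 vs larger child 93 at index 1, swap → [93, 38, 78, 15, 37]
insert 116:
  append 116 at index 5 → [93, 38, 78, 15, 37, 116]
  116 > parent 78 at index 2, swap → [93, 38, 116, 15, 37, 78]
  116 > parent 93 at index 0, swap → [116, 38, 93, 15, 37, 78]
extract-max → returns 116:
  remove root 116; move last element 78 to root → [78, 38, 93, 15, 37]
  78 vs larger child 93 at index 2, swap → [93, 38, 78, 15, 37]
insert 7:
  append 7 at index 5 → [93, 38, 78, 15, 37, 7] (no swap needed)
insert 35:
  append 35 at index 6 → [93, 38, 78, 15, 37, 7, 35] (no swap needed)
extract-max → returns 93:
  remove root 93; move last element 35 to root → [35, 38, 78, 15, 37, 7]
  35 vs larger child 78 at index 2, swap → [78, 38, 35, 15, 37, 7]
extract-max → returns 78:
  remove root 78; move last element 7 to root → [7, 38, 35, 15, 37]
  7 vs larger child 38 at index 1, swap → [38, 7, 35, 15, 37]
  7 vs larger child 37 at index 4, swap → [38, 37, 35, 15, 7]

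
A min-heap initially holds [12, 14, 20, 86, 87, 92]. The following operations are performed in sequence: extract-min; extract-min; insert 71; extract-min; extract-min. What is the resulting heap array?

extract-min → returns 12:
  remove root 12; move last element 92 to root → [92, 14, 20, 86, 87]
  92 vs smaller child 14 at index 1, swap → [14, 92, 20, 86, 87]
  92 vs smaller child 86 at index 3, swap → [14, 86, 20, 92, 87]
extract-min → returns 14:
  remove root 14; move last element 87 to root → [87, 86, 20, 92]
  87 vs smaller child 20 at index 2, swap → [20, 86, 87, 92]
insert 71:
  append 71 at index 4 → [20, 86, 87, 92, 71]
  71 < parent 86 at index 1, swap → [20, 71, 87, 92, 86]
extract-min → returns 20:
  remove root 20; move last element 86 to root → [86, 71, 87, 92]
  86 vs smaller child 71 at index 1, swap → [71, 86, 87, 92]
extract-min → returns 71:
  remove root 71; move last element 92 to root → [92, 86, 87]
  92 vs smaller child 86 at index 1, swap → [86, 92, 87]

[86, 92, 87]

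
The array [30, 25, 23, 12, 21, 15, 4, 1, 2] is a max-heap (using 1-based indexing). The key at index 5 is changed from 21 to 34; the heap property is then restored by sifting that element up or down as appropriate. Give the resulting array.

set index 5 from 21 to 34 → [30, 25, 23, 12, 34, 15, 4, 1, 2]
34 > parent 25 at index 2, swap → [30, 34, 23, 12, 25, 15, 4, 1, 2]
34 > parent 30 at index 1, swap → [34, 30, 23, 12, 25, 15, 4, 1, 2]

[34, 30, 23, 12, 25, 15, 4, 1, 2]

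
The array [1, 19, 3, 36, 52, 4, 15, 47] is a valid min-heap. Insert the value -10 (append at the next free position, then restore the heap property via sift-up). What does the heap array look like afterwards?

append -10 at index 8 → [1, 19, 3, 36, 52, 4, 15, 47, -10]
-10 < parent 36 at index 3, swap → [1, 19, 3, -10, 52, 4, 15, 47, 36]
-10 < parent 19 at index 1, swap → [1, -10, 3, 19, 52, 4, 15, 47, 36]
-10 < parent 1 at index 0, swap → [-10, 1, 3, 19, 52, 4, 15, 47, 36]

[-10, 1, 3, 19, 52, 4, 15, 47, 36]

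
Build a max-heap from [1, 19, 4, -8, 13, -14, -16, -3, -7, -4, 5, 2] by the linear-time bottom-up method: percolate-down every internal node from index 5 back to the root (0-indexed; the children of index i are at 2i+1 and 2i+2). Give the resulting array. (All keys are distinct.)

sift down from index 5:
  -14 vs only child 2 at index 11, swap → [1, 19, 4, -8, 13, 2, -16, -3, -7, -4, 5, -14]
sift down from index 4: already satisfies heap property
sift down from index 3:
  -8 vs larger child -3 at index 7, swap → [1, 19, 4, -3, 13, 2, -16, -8, -7, -4, 5, -14]
sift down from index 2: already satisfies heap property
sift down from index 1: already satisfies heap property
sift down from index 0:
  1 vs larger child 19 at index 1, swap → [19, 1, 4, -3, 13, 2, -16, -8, -7, -4, 5, -14]
  1 vs larger child 13 at index 4, swap → [19, 13, 4, -3, 1, 2, -16, -8, -7, -4, 5, -14]
  1 vs larger child 5 at index 10, swap → [19, 13, 4, -3, 5, 2, -16, -8, -7, -4, 1, -14]

[19, 13, 4, -3, 5, 2, -16, -8, -7, -4, 1, -14]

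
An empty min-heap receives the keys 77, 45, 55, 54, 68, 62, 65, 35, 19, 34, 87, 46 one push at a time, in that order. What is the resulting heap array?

[19, 34, 46, 45, 35, 55, 65, 77, 54, 68, 87, 62]

Insert 77:
  append 77 at index 0 → [77] (no swap needed)
Insert 45:
  append 45 at index 1 → [77, 45]
  45 < parent 77 at index 0, swap → [45, 77]
Insert 55:
  append 55 at index 2 → [45, 77, 55] (no swap needed)
Insert 54:
  append 54 at index 3 → [45, 77, 55, 54]
  54 < parent 77 at index 1, swap → [45, 54, 55, 77]
Insert 68:
  append 68 at index 4 → [45, 54, 55, 77, 68] (no swap needed)
Insert 62:
  append 62 at index 5 → [45, 54, 55, 77, 68, 62] (no swap needed)
Insert 65:
  append 65 at index 6 → [45, 54, 55, 77, 68, 62, 65] (no swap needed)
Insert 35:
  append 35 at index 7 → [45, 54, 55, 77, 68, 62, 65, 35]
  35 < parent 77 at index 3, swap → [45, 54, 55, 35, 68, 62, 65, 77]
  35 < parent 54 at index 1, swap → [45, 35, 55, 54, 68, 62, 65, 77]
  35 < parent 45 at index 0, swap → [35, 45, 55, 54, 68, 62, 65, 77]
Insert 19:
  append 19 at index 8 → [35, 45, 55, 54, 68, 62, 65, 77, 19]
  19 < parent 54 at index 3, swap → [35, 45, 55, 19, 68, 62, 65, 77, 54]
  19 < parent 45 at index 1, swap → [35, 19, 55, 45, 68, 62, 65, 77, 54]
  19 < parent 35 at index 0, swap → [19, 35, 55, 45, 68, 62, 65, 77, 54]
Insert 34:
  append 34 at index 9 → [19, 35, 55, 45, 68, 62, 65, 77, 54, 34]
  34 < parent 68 at index 4, swap → [19, 35, 55, 45, 34, 62, 65, 77, 54, 68]
  34 < parent 35 at index 1, swap → [19, 34, 55, 45, 35, 62, 65, 77, 54, 68]
Insert 87:
  append 87 at index 10 → [19, 34, 55, 45, 35, 62, 65, 77, 54, 68, 87] (no swap needed)
Insert 46:
  append 46 at index 11 → [19, 34, 55, 45, 35, 62, 65, 77, 54, 68, 87, 46]
  46 < parent 62 at index 5, swap → [19, 34, 55, 45, 35, 46, 65, 77, 54, 68, 87, 62]
  46 < parent 55 at index 2, swap → [19, 34, 46, 45, 35, 55, 65, 77, 54, 68, 87, 62]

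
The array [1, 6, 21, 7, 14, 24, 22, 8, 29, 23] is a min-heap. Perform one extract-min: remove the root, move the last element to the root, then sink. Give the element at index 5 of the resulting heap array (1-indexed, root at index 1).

remove root 1; move last element 23 to root → [23, 6, 21, 7, 14, 24, 22, 8, 29]
23 vs smaller child 6 at index 2, swap → [6, 23, 21, 7, 14, 24, 22, 8, 29]
23 vs smaller child 7 at index 4, swap → [6, 7, 21, 23, 14, 24, 22, 8, 29]
23 vs smaller child 8 at index 8, swap → [6, 7, 21, 8, 14, 24, 22, 23, 29]
resulting array: [6, 7, 21, 8, 14, 24, 22, 23, 29]

14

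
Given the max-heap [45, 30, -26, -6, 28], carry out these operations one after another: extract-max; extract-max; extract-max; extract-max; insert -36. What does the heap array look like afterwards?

extract-max → returns 45:
  remove root 45; move last element 28 to root → [28, 30, -26, -6]
  28 vs larger child 30 at index 1, swap → [30, 28, -26, -6]
extract-max → returns 30:
  remove root 30; move last element -6 to root → [-6, 28, -26]
  -6 vs larger child 28 at index 1, swap → [28, -6, -26]
extract-max → returns 28:
  remove root 28; move last element -26 to root → [-26, -6]
  -26 vs only child -6 at index 1, swap → [-6, -26]
extract-max → returns -6:
  remove root -6; move last element -26 to root → [-26] (no swap needed)
insert -36:
  append -36 at index 1 → [-26, -36] (no swap needed)

[-26, -36]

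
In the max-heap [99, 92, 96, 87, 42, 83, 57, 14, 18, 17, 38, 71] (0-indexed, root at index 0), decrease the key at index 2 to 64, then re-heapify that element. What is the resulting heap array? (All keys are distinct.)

[99, 92, 83, 87, 42, 71, 57, 14, 18, 17, 38, 64]

set index 2 from 96 to 64 → [99, 92, 64, 87, 42, 83, 57, 14, 18, 17, 38, 71]
64 vs larger child 83 at index 5, swap → [99, 92, 83, 87, 42, 64, 57, 14, 18, 17, 38, 71]
64 vs only child 71 at index 11, swap → [99, 92, 83, 87, 42, 71, 57, 14, 18, 17, 38, 64]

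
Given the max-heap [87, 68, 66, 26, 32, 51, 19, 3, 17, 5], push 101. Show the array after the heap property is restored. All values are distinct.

append 101 at index 10 → [87, 68, 66, 26, 32, 51, 19, 3, 17, 5, 101]
101 > parent 32 at index 4, swap → [87, 68, 66, 26, 101, 51, 19, 3, 17, 5, 32]
101 > parent 68 at index 1, swap → [87, 101, 66, 26, 68, 51, 19, 3, 17, 5, 32]
101 > parent 87 at index 0, swap → [101, 87, 66, 26, 68, 51, 19, 3, 17, 5, 32]

[101, 87, 66, 26, 68, 51, 19, 3, 17, 5, 32]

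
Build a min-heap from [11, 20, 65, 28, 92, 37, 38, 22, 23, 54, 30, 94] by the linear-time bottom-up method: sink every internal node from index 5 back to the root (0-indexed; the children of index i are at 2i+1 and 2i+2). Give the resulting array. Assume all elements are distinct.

[11, 20, 37, 22, 30, 65, 38, 28, 23, 54, 92, 94]

sift down from index 5: already satisfies heap property
sift down from index 4:
  92 vs smaller child 30 at index 10, swap → [11, 20, 65, 28, 30, 37, 38, 22, 23, 54, 92, 94]
sift down from index 3:
  28 vs smaller child 22 at index 7, swap → [11, 20, 65, 22, 30, 37, 38, 28, 23, 54, 92, 94]
sift down from index 2:
  65 vs smaller child 37 at index 5, swap → [11, 20, 37, 22, 30, 65, 38, 28, 23, 54, 92, 94]
sift down from index 1: already satisfies heap property
sift down from index 0: already satisfies heap property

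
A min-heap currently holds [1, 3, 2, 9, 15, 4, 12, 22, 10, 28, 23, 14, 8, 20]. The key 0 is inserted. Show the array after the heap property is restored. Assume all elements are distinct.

[0, 3, 1, 9, 15, 4, 2, 22, 10, 28, 23, 14, 8, 20, 12]

append 0 at index 14 → [1, 3, 2, 9, 15, 4, 12, 22, 10, 28, 23, 14, 8, 20, 0]
0 < parent 12 at index 6, swap → [1, 3, 2, 9, 15, 4, 0, 22, 10, 28, 23, 14, 8, 20, 12]
0 < parent 2 at index 2, swap → [1, 3, 0, 9, 15, 4, 2, 22, 10, 28, 23, 14, 8, 20, 12]
0 < parent 1 at index 0, swap → [0, 3, 1, 9, 15, 4, 2, 22, 10, 28, 23, 14, 8, 20, 12]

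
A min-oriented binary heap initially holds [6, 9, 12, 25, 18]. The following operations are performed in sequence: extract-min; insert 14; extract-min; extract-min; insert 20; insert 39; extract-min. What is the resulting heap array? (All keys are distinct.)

[18, 20, 39, 25]

extract-min → returns 6:
  remove root 6; move last element 18 to root → [18, 9, 12, 25]
  18 vs smaller child 9 at index 1, swap → [9, 18, 12, 25]
insert 14:
  append 14 at index 4 → [9, 18, 12, 25, 14]
  14 < parent 18 at index 1, swap → [9, 14, 12, 25, 18]
extract-min → returns 9:
  remove root 9; move last element 18 to root → [18, 14, 12, 25]
  18 vs smaller child 12 at index 2, swap → [12, 14, 18, 25]
extract-min → returns 12:
  remove root 12; move last element 25 to root → [25, 14, 18]
  25 vs smaller child 14 at index 1, swap → [14, 25, 18]
insert 20:
  append 20 at index 3 → [14, 25, 18, 20]
  20 < parent 25 at index 1, swap → [14, 20, 18, 25]
insert 39:
  append 39 at index 4 → [14, 20, 18, 25, 39] (no swap needed)
extract-min → returns 14:
  remove root 14; move last element 39 to root → [39, 20, 18, 25]
  39 vs smaller child 18 at index 2, swap → [18, 20, 39, 25]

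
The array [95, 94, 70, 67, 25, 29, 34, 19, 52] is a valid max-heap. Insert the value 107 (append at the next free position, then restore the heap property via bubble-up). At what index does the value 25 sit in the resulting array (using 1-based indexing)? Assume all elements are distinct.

append 107 at index 10 → [95, 94, 70, 67, 25, 29, 34, 19, 52, 107]
107 > parent 25 at index 5, swap → [95, 94, 70, 67, 107, 29, 34, 19, 52, 25]
107 > parent 94 at index 2, swap → [95, 107, 70, 67, 94, 29, 34, 19, 52, 25]
107 > parent 95 at index 1, swap → [107, 95, 70, 67, 94, 29, 34, 19, 52, 25]
resulting array: [107, 95, 70, 67, 94, 29, 34, 19, 52, 25]

10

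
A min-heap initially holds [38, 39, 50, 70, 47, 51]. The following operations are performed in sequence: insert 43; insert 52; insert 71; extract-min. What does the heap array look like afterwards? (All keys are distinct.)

insert 43:
  append 43 at index 6 → [38, 39, 50, 70, 47, 51, 43]
  43 < parent 50 at index 2, swap → [38, 39, 43, 70, 47, 51, 50]
insert 52:
  append 52 at index 7 → [38, 39, 43, 70, 47, 51, 50, 52]
  52 < parent 70 at index 3, swap → [38, 39, 43, 52, 47, 51, 50, 70]
insert 71:
  append 71 at index 8 → [38, 39, 43, 52, 47, 51, 50, 70, 71] (no swap needed)
extract-min → returns 38:
  remove root 38; move last element 71 to root → [71, 39, 43, 52, 47, 51, 50, 70]
  71 vs smaller child 39 at index 1, swap → [39, 71, 43, 52, 47, 51, 50, 70]
  71 vs smaller child 47 at index 4, swap → [39, 47, 43, 52, 71, 51, 50, 70]

[39, 47, 43, 52, 71, 51, 50, 70]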